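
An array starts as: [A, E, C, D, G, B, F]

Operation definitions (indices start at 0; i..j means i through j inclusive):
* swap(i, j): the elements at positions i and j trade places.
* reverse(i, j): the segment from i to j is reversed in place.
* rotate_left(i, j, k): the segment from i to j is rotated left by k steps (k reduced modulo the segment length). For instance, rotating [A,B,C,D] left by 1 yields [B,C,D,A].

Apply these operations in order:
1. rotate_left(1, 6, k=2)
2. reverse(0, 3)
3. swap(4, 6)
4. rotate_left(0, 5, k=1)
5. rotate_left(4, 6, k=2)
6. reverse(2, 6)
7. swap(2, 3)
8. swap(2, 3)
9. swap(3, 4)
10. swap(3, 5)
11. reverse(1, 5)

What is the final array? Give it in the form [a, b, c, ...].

After 1 (rotate_left(1, 6, k=2)): [A, D, G, B, F, E, C]
After 2 (reverse(0, 3)): [B, G, D, A, F, E, C]
After 3 (swap(4, 6)): [B, G, D, A, C, E, F]
After 4 (rotate_left(0, 5, k=1)): [G, D, A, C, E, B, F]
After 5 (rotate_left(4, 6, k=2)): [G, D, A, C, F, E, B]
After 6 (reverse(2, 6)): [G, D, B, E, F, C, A]
After 7 (swap(2, 3)): [G, D, E, B, F, C, A]
After 8 (swap(2, 3)): [G, D, B, E, F, C, A]
After 9 (swap(3, 4)): [G, D, B, F, E, C, A]
After 10 (swap(3, 5)): [G, D, B, C, E, F, A]
After 11 (reverse(1, 5)): [G, F, E, C, B, D, A]

Answer: [G, F, E, C, B, D, A]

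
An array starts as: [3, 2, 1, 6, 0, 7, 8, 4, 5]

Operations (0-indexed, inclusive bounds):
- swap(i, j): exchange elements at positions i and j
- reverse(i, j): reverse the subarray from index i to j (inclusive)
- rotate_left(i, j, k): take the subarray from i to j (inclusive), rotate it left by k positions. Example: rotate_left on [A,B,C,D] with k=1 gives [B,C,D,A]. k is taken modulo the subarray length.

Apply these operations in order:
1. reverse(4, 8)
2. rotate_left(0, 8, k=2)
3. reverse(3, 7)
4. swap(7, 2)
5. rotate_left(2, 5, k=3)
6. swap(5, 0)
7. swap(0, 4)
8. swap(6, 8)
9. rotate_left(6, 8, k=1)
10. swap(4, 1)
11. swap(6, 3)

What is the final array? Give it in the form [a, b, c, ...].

After 1 (reverse(4, 8)): [3, 2, 1, 6, 5, 4, 8, 7, 0]
After 2 (rotate_left(0, 8, k=2)): [1, 6, 5, 4, 8, 7, 0, 3, 2]
After 3 (reverse(3, 7)): [1, 6, 5, 3, 0, 7, 8, 4, 2]
After 4 (swap(7, 2)): [1, 6, 4, 3, 0, 7, 8, 5, 2]
After 5 (rotate_left(2, 5, k=3)): [1, 6, 7, 4, 3, 0, 8, 5, 2]
After 6 (swap(5, 0)): [0, 6, 7, 4, 3, 1, 8, 5, 2]
After 7 (swap(0, 4)): [3, 6, 7, 4, 0, 1, 8, 5, 2]
After 8 (swap(6, 8)): [3, 6, 7, 4, 0, 1, 2, 5, 8]
After 9 (rotate_left(6, 8, k=1)): [3, 6, 7, 4, 0, 1, 5, 8, 2]
After 10 (swap(4, 1)): [3, 0, 7, 4, 6, 1, 5, 8, 2]
After 11 (swap(6, 3)): [3, 0, 7, 5, 6, 1, 4, 8, 2]

Answer: [3, 0, 7, 5, 6, 1, 4, 8, 2]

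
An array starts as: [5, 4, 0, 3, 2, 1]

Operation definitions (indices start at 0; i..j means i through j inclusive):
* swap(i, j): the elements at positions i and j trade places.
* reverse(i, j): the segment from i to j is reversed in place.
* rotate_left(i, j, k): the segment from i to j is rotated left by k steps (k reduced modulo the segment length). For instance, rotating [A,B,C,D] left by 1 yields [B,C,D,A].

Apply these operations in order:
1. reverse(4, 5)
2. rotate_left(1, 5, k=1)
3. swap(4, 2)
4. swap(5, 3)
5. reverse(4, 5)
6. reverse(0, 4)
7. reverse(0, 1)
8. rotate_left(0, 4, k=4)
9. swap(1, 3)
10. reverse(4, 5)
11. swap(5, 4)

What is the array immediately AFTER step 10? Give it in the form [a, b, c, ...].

After 1 (reverse(4, 5)): [5, 4, 0, 3, 1, 2]
After 2 (rotate_left(1, 5, k=1)): [5, 0, 3, 1, 2, 4]
After 3 (swap(4, 2)): [5, 0, 2, 1, 3, 4]
After 4 (swap(5, 3)): [5, 0, 2, 4, 3, 1]
After 5 (reverse(4, 5)): [5, 0, 2, 4, 1, 3]
After 6 (reverse(0, 4)): [1, 4, 2, 0, 5, 3]
After 7 (reverse(0, 1)): [4, 1, 2, 0, 5, 3]
After 8 (rotate_left(0, 4, k=4)): [5, 4, 1, 2, 0, 3]
After 9 (swap(1, 3)): [5, 2, 1, 4, 0, 3]
After 10 (reverse(4, 5)): [5, 2, 1, 4, 3, 0]

Answer: [5, 2, 1, 4, 3, 0]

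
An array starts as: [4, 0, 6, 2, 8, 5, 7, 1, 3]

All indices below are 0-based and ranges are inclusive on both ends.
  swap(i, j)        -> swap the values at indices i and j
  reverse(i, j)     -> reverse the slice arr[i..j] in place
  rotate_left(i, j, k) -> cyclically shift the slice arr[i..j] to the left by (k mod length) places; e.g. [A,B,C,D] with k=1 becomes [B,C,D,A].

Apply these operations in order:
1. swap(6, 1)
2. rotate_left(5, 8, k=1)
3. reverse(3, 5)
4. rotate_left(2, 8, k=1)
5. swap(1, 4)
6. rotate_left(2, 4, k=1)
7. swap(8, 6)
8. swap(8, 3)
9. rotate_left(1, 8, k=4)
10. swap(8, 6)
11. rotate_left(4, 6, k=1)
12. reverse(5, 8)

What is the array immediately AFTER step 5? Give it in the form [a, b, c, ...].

Answer: [4, 2, 0, 8, 7, 1, 3, 5, 6]

Derivation:
After 1 (swap(6, 1)): [4, 7, 6, 2, 8, 5, 0, 1, 3]
After 2 (rotate_left(5, 8, k=1)): [4, 7, 6, 2, 8, 0, 1, 3, 5]
After 3 (reverse(3, 5)): [4, 7, 6, 0, 8, 2, 1, 3, 5]
After 4 (rotate_left(2, 8, k=1)): [4, 7, 0, 8, 2, 1, 3, 5, 6]
After 5 (swap(1, 4)): [4, 2, 0, 8, 7, 1, 3, 5, 6]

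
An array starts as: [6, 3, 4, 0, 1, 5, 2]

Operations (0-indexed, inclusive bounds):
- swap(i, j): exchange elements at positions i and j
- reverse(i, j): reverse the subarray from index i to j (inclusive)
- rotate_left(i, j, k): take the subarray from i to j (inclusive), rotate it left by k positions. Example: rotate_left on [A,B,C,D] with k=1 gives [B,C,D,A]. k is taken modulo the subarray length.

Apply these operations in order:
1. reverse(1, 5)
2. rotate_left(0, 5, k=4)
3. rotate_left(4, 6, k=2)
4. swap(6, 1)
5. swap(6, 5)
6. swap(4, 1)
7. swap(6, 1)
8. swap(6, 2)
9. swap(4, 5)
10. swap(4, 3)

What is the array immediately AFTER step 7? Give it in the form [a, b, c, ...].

After 1 (reverse(1, 5)): [6, 5, 1, 0, 4, 3, 2]
After 2 (rotate_left(0, 5, k=4)): [4, 3, 6, 5, 1, 0, 2]
After 3 (rotate_left(4, 6, k=2)): [4, 3, 6, 5, 2, 1, 0]
After 4 (swap(6, 1)): [4, 0, 6, 5, 2, 1, 3]
After 5 (swap(6, 5)): [4, 0, 6, 5, 2, 3, 1]
After 6 (swap(4, 1)): [4, 2, 6, 5, 0, 3, 1]
After 7 (swap(6, 1)): [4, 1, 6, 5, 0, 3, 2]

Answer: [4, 1, 6, 5, 0, 3, 2]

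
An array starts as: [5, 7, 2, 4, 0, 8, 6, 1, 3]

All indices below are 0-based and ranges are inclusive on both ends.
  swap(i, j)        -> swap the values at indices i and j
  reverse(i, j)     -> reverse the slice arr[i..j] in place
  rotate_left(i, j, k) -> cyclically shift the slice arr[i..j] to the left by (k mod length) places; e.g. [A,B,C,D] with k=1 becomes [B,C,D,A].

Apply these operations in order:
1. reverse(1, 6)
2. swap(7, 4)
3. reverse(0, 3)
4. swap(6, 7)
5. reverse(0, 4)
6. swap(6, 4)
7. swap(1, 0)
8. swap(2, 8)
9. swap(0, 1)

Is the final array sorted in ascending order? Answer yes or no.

Answer: no

Derivation:
After 1 (reverse(1, 6)): [5, 6, 8, 0, 4, 2, 7, 1, 3]
After 2 (swap(7, 4)): [5, 6, 8, 0, 1, 2, 7, 4, 3]
After 3 (reverse(0, 3)): [0, 8, 6, 5, 1, 2, 7, 4, 3]
After 4 (swap(6, 7)): [0, 8, 6, 5, 1, 2, 4, 7, 3]
After 5 (reverse(0, 4)): [1, 5, 6, 8, 0, 2, 4, 7, 3]
After 6 (swap(6, 4)): [1, 5, 6, 8, 4, 2, 0, 7, 3]
After 7 (swap(1, 0)): [5, 1, 6, 8, 4, 2, 0, 7, 3]
After 8 (swap(2, 8)): [5, 1, 3, 8, 4, 2, 0, 7, 6]
After 9 (swap(0, 1)): [1, 5, 3, 8, 4, 2, 0, 7, 6]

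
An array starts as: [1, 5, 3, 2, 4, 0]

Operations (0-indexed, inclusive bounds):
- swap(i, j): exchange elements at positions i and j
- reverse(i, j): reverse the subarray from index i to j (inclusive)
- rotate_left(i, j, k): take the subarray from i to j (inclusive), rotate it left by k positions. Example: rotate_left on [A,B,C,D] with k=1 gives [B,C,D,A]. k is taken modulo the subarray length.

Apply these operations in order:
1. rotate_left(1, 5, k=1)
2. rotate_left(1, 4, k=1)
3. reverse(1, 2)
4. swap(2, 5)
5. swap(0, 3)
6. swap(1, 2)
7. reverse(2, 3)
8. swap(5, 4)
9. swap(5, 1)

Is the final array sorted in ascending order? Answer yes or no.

Answer: no

Derivation:
After 1 (rotate_left(1, 5, k=1)): [1, 3, 2, 4, 0, 5]
After 2 (rotate_left(1, 4, k=1)): [1, 2, 4, 0, 3, 5]
After 3 (reverse(1, 2)): [1, 4, 2, 0, 3, 5]
After 4 (swap(2, 5)): [1, 4, 5, 0, 3, 2]
After 5 (swap(0, 3)): [0, 4, 5, 1, 3, 2]
After 6 (swap(1, 2)): [0, 5, 4, 1, 3, 2]
After 7 (reverse(2, 3)): [0, 5, 1, 4, 3, 2]
After 8 (swap(5, 4)): [0, 5, 1, 4, 2, 3]
After 9 (swap(5, 1)): [0, 3, 1, 4, 2, 5]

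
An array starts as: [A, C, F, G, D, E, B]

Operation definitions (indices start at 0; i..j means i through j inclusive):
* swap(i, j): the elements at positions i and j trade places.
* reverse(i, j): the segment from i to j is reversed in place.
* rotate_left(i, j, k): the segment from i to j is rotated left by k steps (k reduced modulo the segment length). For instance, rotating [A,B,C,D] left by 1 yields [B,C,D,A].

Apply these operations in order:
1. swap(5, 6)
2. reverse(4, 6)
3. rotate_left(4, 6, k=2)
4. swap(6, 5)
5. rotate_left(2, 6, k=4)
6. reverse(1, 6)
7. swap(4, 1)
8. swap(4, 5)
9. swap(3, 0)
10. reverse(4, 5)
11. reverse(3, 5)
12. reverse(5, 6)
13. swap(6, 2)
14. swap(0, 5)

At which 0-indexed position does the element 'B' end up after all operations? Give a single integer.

After 1 (swap(5, 6)): [A, C, F, G, D, B, E]
After 2 (reverse(4, 6)): [A, C, F, G, E, B, D]
After 3 (rotate_left(4, 6, k=2)): [A, C, F, G, D, E, B]
After 4 (swap(6, 5)): [A, C, F, G, D, B, E]
After 5 (rotate_left(2, 6, k=4)): [A, C, E, F, G, D, B]
After 6 (reverse(1, 6)): [A, B, D, G, F, E, C]
After 7 (swap(4, 1)): [A, F, D, G, B, E, C]
After 8 (swap(4, 5)): [A, F, D, G, E, B, C]
After 9 (swap(3, 0)): [G, F, D, A, E, B, C]
After 10 (reverse(4, 5)): [G, F, D, A, B, E, C]
After 11 (reverse(3, 5)): [G, F, D, E, B, A, C]
After 12 (reverse(5, 6)): [G, F, D, E, B, C, A]
After 13 (swap(6, 2)): [G, F, A, E, B, C, D]
After 14 (swap(0, 5)): [C, F, A, E, B, G, D]

Answer: 4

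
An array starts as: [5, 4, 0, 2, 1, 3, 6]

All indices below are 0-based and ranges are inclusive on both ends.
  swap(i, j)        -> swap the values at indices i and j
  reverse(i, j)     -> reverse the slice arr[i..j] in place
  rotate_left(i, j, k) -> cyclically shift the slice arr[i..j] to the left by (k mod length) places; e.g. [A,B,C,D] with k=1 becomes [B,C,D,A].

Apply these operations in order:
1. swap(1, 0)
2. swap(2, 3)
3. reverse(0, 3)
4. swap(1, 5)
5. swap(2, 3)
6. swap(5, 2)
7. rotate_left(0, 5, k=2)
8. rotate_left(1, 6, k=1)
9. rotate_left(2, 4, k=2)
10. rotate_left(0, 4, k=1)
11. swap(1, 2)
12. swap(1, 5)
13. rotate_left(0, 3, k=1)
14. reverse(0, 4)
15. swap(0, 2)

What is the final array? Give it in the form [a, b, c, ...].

After 1 (swap(1, 0)): [4, 5, 0, 2, 1, 3, 6]
After 2 (swap(2, 3)): [4, 5, 2, 0, 1, 3, 6]
After 3 (reverse(0, 3)): [0, 2, 5, 4, 1, 3, 6]
After 4 (swap(1, 5)): [0, 3, 5, 4, 1, 2, 6]
After 5 (swap(2, 3)): [0, 3, 4, 5, 1, 2, 6]
After 6 (swap(5, 2)): [0, 3, 2, 5, 1, 4, 6]
After 7 (rotate_left(0, 5, k=2)): [2, 5, 1, 4, 0, 3, 6]
After 8 (rotate_left(1, 6, k=1)): [2, 1, 4, 0, 3, 6, 5]
After 9 (rotate_left(2, 4, k=2)): [2, 1, 3, 4, 0, 6, 5]
After 10 (rotate_left(0, 4, k=1)): [1, 3, 4, 0, 2, 6, 5]
After 11 (swap(1, 2)): [1, 4, 3, 0, 2, 6, 5]
After 12 (swap(1, 5)): [1, 6, 3, 0, 2, 4, 5]
After 13 (rotate_left(0, 3, k=1)): [6, 3, 0, 1, 2, 4, 5]
After 14 (reverse(0, 4)): [2, 1, 0, 3, 6, 4, 5]
After 15 (swap(0, 2)): [0, 1, 2, 3, 6, 4, 5]

Answer: [0, 1, 2, 3, 6, 4, 5]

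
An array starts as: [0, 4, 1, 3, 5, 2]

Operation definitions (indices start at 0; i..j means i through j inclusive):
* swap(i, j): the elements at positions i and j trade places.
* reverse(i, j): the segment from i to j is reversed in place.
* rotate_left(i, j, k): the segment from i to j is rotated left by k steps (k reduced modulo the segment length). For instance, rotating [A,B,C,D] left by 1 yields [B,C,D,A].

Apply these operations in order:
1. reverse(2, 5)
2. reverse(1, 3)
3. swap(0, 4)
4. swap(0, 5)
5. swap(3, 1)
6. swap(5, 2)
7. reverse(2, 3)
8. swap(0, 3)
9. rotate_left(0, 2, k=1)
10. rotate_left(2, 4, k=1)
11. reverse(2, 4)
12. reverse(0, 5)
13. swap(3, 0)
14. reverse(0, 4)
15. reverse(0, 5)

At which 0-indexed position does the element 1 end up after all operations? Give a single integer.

Answer: 2

Derivation:
After 1 (reverse(2, 5)): [0, 4, 2, 5, 3, 1]
After 2 (reverse(1, 3)): [0, 5, 2, 4, 3, 1]
After 3 (swap(0, 4)): [3, 5, 2, 4, 0, 1]
After 4 (swap(0, 5)): [1, 5, 2, 4, 0, 3]
After 5 (swap(3, 1)): [1, 4, 2, 5, 0, 3]
After 6 (swap(5, 2)): [1, 4, 3, 5, 0, 2]
After 7 (reverse(2, 3)): [1, 4, 5, 3, 0, 2]
After 8 (swap(0, 3)): [3, 4, 5, 1, 0, 2]
After 9 (rotate_left(0, 2, k=1)): [4, 5, 3, 1, 0, 2]
After 10 (rotate_left(2, 4, k=1)): [4, 5, 1, 0, 3, 2]
After 11 (reverse(2, 4)): [4, 5, 3, 0, 1, 2]
After 12 (reverse(0, 5)): [2, 1, 0, 3, 5, 4]
After 13 (swap(3, 0)): [3, 1, 0, 2, 5, 4]
After 14 (reverse(0, 4)): [5, 2, 0, 1, 3, 4]
After 15 (reverse(0, 5)): [4, 3, 1, 0, 2, 5]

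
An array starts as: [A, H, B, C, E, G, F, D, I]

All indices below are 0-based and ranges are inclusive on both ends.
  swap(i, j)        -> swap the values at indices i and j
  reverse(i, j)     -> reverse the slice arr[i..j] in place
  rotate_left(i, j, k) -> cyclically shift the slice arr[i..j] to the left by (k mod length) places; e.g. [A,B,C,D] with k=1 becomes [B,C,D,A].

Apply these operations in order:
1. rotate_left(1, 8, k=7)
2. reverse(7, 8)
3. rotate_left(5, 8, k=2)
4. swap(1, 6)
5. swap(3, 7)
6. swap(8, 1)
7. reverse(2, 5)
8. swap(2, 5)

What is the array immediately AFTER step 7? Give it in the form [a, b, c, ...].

After 1 (rotate_left(1, 8, k=7)): [A, I, H, B, C, E, G, F, D]
After 2 (reverse(7, 8)): [A, I, H, B, C, E, G, D, F]
After 3 (rotate_left(5, 8, k=2)): [A, I, H, B, C, D, F, E, G]
After 4 (swap(1, 6)): [A, F, H, B, C, D, I, E, G]
After 5 (swap(3, 7)): [A, F, H, E, C, D, I, B, G]
After 6 (swap(8, 1)): [A, G, H, E, C, D, I, B, F]
After 7 (reverse(2, 5)): [A, G, D, C, E, H, I, B, F]

Answer: [A, G, D, C, E, H, I, B, F]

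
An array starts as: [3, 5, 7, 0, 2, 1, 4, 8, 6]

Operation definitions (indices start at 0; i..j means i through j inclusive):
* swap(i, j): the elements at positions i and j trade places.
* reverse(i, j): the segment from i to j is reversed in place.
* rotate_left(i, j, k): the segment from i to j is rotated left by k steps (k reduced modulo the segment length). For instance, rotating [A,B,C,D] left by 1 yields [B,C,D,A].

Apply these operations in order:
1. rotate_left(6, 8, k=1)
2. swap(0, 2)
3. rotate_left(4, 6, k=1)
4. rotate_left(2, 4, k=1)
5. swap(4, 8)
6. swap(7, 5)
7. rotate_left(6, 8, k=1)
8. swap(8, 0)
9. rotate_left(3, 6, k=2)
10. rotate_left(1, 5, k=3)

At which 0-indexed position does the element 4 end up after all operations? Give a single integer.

Answer: 6

Derivation:
After 1 (rotate_left(6, 8, k=1)): [3, 5, 7, 0, 2, 1, 8, 6, 4]
After 2 (swap(0, 2)): [7, 5, 3, 0, 2, 1, 8, 6, 4]
After 3 (rotate_left(4, 6, k=1)): [7, 5, 3, 0, 1, 8, 2, 6, 4]
After 4 (rotate_left(2, 4, k=1)): [7, 5, 0, 1, 3, 8, 2, 6, 4]
After 5 (swap(4, 8)): [7, 5, 0, 1, 4, 8, 2, 6, 3]
After 6 (swap(7, 5)): [7, 5, 0, 1, 4, 6, 2, 8, 3]
After 7 (rotate_left(6, 8, k=1)): [7, 5, 0, 1, 4, 6, 8, 3, 2]
After 8 (swap(8, 0)): [2, 5, 0, 1, 4, 6, 8, 3, 7]
After 9 (rotate_left(3, 6, k=2)): [2, 5, 0, 6, 8, 1, 4, 3, 7]
After 10 (rotate_left(1, 5, k=3)): [2, 8, 1, 5, 0, 6, 4, 3, 7]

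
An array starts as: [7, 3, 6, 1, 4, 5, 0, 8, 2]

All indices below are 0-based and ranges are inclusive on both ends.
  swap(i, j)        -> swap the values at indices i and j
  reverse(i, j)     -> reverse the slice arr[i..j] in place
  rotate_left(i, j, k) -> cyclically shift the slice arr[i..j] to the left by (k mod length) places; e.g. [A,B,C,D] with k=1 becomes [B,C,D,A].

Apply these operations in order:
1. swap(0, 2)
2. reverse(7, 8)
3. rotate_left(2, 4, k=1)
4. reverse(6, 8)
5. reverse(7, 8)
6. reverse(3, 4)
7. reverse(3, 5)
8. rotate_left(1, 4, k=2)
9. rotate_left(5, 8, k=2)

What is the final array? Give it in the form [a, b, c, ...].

After 1 (swap(0, 2)): [6, 3, 7, 1, 4, 5, 0, 8, 2]
After 2 (reverse(7, 8)): [6, 3, 7, 1, 4, 5, 0, 2, 8]
After 3 (rotate_left(2, 4, k=1)): [6, 3, 1, 4, 7, 5, 0, 2, 8]
After 4 (reverse(6, 8)): [6, 3, 1, 4, 7, 5, 8, 2, 0]
After 5 (reverse(7, 8)): [6, 3, 1, 4, 7, 5, 8, 0, 2]
After 6 (reverse(3, 4)): [6, 3, 1, 7, 4, 5, 8, 0, 2]
After 7 (reverse(3, 5)): [6, 3, 1, 5, 4, 7, 8, 0, 2]
After 8 (rotate_left(1, 4, k=2)): [6, 5, 4, 3, 1, 7, 8, 0, 2]
After 9 (rotate_left(5, 8, k=2)): [6, 5, 4, 3, 1, 0, 2, 7, 8]

Answer: [6, 5, 4, 3, 1, 0, 2, 7, 8]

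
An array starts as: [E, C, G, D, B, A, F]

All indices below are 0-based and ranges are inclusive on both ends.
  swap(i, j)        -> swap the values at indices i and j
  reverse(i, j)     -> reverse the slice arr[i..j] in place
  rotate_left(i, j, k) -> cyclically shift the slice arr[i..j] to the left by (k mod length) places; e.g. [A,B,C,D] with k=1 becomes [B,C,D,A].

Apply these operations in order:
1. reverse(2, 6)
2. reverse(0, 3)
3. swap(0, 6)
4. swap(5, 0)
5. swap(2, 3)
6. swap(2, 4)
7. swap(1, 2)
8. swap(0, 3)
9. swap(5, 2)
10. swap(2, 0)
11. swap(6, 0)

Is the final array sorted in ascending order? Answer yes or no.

After 1 (reverse(2, 6)): [E, C, F, A, B, D, G]
After 2 (reverse(0, 3)): [A, F, C, E, B, D, G]
After 3 (swap(0, 6)): [G, F, C, E, B, D, A]
After 4 (swap(5, 0)): [D, F, C, E, B, G, A]
After 5 (swap(2, 3)): [D, F, E, C, B, G, A]
After 6 (swap(2, 4)): [D, F, B, C, E, G, A]
After 7 (swap(1, 2)): [D, B, F, C, E, G, A]
After 8 (swap(0, 3)): [C, B, F, D, E, G, A]
After 9 (swap(5, 2)): [C, B, G, D, E, F, A]
After 10 (swap(2, 0)): [G, B, C, D, E, F, A]
After 11 (swap(6, 0)): [A, B, C, D, E, F, G]

Answer: yes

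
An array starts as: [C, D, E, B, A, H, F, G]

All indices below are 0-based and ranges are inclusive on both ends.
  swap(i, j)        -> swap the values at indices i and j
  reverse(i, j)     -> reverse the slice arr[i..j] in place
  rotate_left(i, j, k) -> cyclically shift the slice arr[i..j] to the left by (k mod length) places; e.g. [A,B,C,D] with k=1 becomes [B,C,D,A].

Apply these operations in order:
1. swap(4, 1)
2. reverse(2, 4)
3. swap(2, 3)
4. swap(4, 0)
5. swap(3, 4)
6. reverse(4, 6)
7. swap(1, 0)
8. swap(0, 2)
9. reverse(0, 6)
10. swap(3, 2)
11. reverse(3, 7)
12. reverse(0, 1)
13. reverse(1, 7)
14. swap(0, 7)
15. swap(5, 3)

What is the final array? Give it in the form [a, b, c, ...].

After 1 (swap(4, 1)): [C, A, E, B, D, H, F, G]
After 2 (reverse(2, 4)): [C, A, D, B, E, H, F, G]
After 3 (swap(2, 3)): [C, A, B, D, E, H, F, G]
After 4 (swap(4, 0)): [E, A, B, D, C, H, F, G]
After 5 (swap(3, 4)): [E, A, B, C, D, H, F, G]
After 6 (reverse(4, 6)): [E, A, B, C, F, H, D, G]
After 7 (swap(1, 0)): [A, E, B, C, F, H, D, G]
After 8 (swap(0, 2)): [B, E, A, C, F, H, D, G]
After 9 (reverse(0, 6)): [D, H, F, C, A, E, B, G]
After 10 (swap(3, 2)): [D, H, C, F, A, E, B, G]
After 11 (reverse(3, 7)): [D, H, C, G, B, E, A, F]
After 12 (reverse(0, 1)): [H, D, C, G, B, E, A, F]
After 13 (reverse(1, 7)): [H, F, A, E, B, G, C, D]
After 14 (swap(0, 7)): [D, F, A, E, B, G, C, H]
After 15 (swap(5, 3)): [D, F, A, G, B, E, C, H]

Answer: [D, F, A, G, B, E, C, H]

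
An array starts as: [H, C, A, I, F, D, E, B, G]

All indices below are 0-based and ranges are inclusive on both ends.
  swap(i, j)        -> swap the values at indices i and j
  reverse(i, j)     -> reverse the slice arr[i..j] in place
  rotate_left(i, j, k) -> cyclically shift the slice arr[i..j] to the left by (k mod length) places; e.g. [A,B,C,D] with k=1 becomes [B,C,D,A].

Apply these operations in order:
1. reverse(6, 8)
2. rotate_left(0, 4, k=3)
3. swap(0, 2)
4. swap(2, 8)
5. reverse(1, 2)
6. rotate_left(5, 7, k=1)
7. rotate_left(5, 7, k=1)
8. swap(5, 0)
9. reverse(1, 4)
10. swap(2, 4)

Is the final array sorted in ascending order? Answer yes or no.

After 1 (reverse(6, 8)): [H, C, A, I, F, D, G, B, E]
After 2 (rotate_left(0, 4, k=3)): [I, F, H, C, A, D, G, B, E]
After 3 (swap(0, 2)): [H, F, I, C, A, D, G, B, E]
After 4 (swap(2, 8)): [H, F, E, C, A, D, G, B, I]
After 5 (reverse(1, 2)): [H, E, F, C, A, D, G, B, I]
After 6 (rotate_left(5, 7, k=1)): [H, E, F, C, A, G, B, D, I]
After 7 (rotate_left(5, 7, k=1)): [H, E, F, C, A, B, D, G, I]
After 8 (swap(5, 0)): [B, E, F, C, A, H, D, G, I]
After 9 (reverse(1, 4)): [B, A, C, F, E, H, D, G, I]
After 10 (swap(2, 4)): [B, A, E, F, C, H, D, G, I]

Answer: no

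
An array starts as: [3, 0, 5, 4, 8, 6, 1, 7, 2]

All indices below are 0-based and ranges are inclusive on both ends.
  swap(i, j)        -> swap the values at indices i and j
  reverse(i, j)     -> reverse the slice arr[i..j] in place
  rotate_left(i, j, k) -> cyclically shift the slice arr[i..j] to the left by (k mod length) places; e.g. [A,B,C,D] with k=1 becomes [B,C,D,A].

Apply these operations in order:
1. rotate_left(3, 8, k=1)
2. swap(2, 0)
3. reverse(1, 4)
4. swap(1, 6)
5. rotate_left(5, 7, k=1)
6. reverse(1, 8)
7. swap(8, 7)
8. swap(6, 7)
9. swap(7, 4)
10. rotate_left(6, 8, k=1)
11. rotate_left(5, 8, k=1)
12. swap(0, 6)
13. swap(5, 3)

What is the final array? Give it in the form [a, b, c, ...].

Answer: [8, 4, 1, 6, 3, 2, 5, 7, 0]

Derivation:
After 1 (rotate_left(3, 8, k=1)): [3, 0, 5, 8, 6, 1, 7, 2, 4]
After 2 (swap(2, 0)): [5, 0, 3, 8, 6, 1, 7, 2, 4]
After 3 (reverse(1, 4)): [5, 6, 8, 3, 0, 1, 7, 2, 4]
After 4 (swap(1, 6)): [5, 7, 8, 3, 0, 1, 6, 2, 4]
After 5 (rotate_left(5, 7, k=1)): [5, 7, 8, 3, 0, 6, 2, 1, 4]
After 6 (reverse(1, 8)): [5, 4, 1, 2, 6, 0, 3, 8, 7]
After 7 (swap(8, 7)): [5, 4, 1, 2, 6, 0, 3, 7, 8]
After 8 (swap(6, 7)): [5, 4, 1, 2, 6, 0, 7, 3, 8]
After 9 (swap(7, 4)): [5, 4, 1, 2, 3, 0, 7, 6, 8]
After 10 (rotate_left(6, 8, k=1)): [5, 4, 1, 2, 3, 0, 6, 8, 7]
After 11 (rotate_left(5, 8, k=1)): [5, 4, 1, 2, 3, 6, 8, 7, 0]
After 12 (swap(0, 6)): [8, 4, 1, 2, 3, 6, 5, 7, 0]
After 13 (swap(5, 3)): [8, 4, 1, 6, 3, 2, 5, 7, 0]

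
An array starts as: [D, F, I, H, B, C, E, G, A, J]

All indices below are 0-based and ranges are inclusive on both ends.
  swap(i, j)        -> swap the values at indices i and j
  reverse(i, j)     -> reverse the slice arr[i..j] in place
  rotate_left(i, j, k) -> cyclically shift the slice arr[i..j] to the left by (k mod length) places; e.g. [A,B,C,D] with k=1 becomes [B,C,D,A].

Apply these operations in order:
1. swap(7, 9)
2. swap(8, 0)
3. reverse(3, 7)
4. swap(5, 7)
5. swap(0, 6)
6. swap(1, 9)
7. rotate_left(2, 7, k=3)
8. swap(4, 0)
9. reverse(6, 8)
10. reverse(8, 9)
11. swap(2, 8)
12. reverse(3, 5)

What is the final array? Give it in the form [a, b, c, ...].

Answer: [C, G, F, I, B, A, D, E, H, J]

Derivation:
After 1 (swap(7, 9)): [D, F, I, H, B, C, E, J, A, G]
After 2 (swap(8, 0)): [A, F, I, H, B, C, E, J, D, G]
After 3 (reverse(3, 7)): [A, F, I, J, E, C, B, H, D, G]
After 4 (swap(5, 7)): [A, F, I, J, E, H, B, C, D, G]
After 5 (swap(0, 6)): [B, F, I, J, E, H, A, C, D, G]
After 6 (swap(1, 9)): [B, G, I, J, E, H, A, C, D, F]
After 7 (rotate_left(2, 7, k=3)): [B, G, H, A, C, I, J, E, D, F]
After 8 (swap(4, 0)): [C, G, H, A, B, I, J, E, D, F]
After 9 (reverse(6, 8)): [C, G, H, A, B, I, D, E, J, F]
After 10 (reverse(8, 9)): [C, G, H, A, B, I, D, E, F, J]
After 11 (swap(2, 8)): [C, G, F, A, B, I, D, E, H, J]
After 12 (reverse(3, 5)): [C, G, F, I, B, A, D, E, H, J]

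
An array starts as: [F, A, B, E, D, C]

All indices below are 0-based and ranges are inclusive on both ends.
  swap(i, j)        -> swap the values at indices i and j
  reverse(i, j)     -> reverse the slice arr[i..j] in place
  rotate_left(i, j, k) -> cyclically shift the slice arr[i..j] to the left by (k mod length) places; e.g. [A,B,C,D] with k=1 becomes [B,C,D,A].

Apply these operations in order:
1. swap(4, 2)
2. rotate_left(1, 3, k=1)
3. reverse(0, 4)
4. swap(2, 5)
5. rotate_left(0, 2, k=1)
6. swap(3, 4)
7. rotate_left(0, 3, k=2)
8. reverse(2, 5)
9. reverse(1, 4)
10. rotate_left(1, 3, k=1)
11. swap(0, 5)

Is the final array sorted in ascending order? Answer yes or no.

After 1 (swap(4, 2)): [F, A, D, E, B, C]
After 2 (rotate_left(1, 3, k=1)): [F, D, E, A, B, C]
After 3 (reverse(0, 4)): [B, A, E, D, F, C]
After 4 (swap(2, 5)): [B, A, C, D, F, E]
After 5 (rotate_left(0, 2, k=1)): [A, C, B, D, F, E]
After 6 (swap(3, 4)): [A, C, B, F, D, E]
After 7 (rotate_left(0, 3, k=2)): [B, F, A, C, D, E]
After 8 (reverse(2, 5)): [B, F, E, D, C, A]
After 9 (reverse(1, 4)): [B, C, D, E, F, A]
After 10 (rotate_left(1, 3, k=1)): [B, D, E, C, F, A]
After 11 (swap(0, 5)): [A, D, E, C, F, B]

Answer: no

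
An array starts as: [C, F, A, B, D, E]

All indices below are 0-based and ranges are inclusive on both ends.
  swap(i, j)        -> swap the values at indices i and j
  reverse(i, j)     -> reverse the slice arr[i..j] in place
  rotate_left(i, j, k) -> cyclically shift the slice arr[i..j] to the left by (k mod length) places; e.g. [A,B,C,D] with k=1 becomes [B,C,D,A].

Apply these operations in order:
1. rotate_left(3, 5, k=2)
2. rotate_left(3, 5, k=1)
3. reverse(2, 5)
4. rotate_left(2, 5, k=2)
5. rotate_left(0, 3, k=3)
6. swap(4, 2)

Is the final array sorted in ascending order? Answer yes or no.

After 1 (rotate_left(3, 5, k=2)): [C, F, A, E, B, D]
After 2 (rotate_left(3, 5, k=1)): [C, F, A, B, D, E]
After 3 (reverse(2, 5)): [C, F, E, D, B, A]
After 4 (rotate_left(2, 5, k=2)): [C, F, B, A, E, D]
After 5 (rotate_left(0, 3, k=3)): [A, C, F, B, E, D]
After 6 (swap(4, 2)): [A, C, E, B, F, D]

Answer: no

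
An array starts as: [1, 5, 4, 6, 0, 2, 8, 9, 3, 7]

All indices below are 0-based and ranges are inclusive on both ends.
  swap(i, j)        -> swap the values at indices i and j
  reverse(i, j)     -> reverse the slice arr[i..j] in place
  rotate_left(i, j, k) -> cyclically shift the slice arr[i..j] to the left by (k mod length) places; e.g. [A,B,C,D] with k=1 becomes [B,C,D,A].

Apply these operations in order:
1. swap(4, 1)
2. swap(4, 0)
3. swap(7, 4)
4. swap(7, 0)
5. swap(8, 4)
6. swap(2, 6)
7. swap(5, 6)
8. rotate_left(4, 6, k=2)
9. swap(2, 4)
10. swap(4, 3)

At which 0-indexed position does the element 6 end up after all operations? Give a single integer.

Answer: 4

Derivation:
After 1 (swap(4, 1)): [1, 0, 4, 6, 5, 2, 8, 9, 3, 7]
After 2 (swap(4, 0)): [5, 0, 4, 6, 1, 2, 8, 9, 3, 7]
After 3 (swap(7, 4)): [5, 0, 4, 6, 9, 2, 8, 1, 3, 7]
After 4 (swap(7, 0)): [1, 0, 4, 6, 9, 2, 8, 5, 3, 7]
After 5 (swap(8, 4)): [1, 0, 4, 6, 3, 2, 8, 5, 9, 7]
After 6 (swap(2, 6)): [1, 0, 8, 6, 3, 2, 4, 5, 9, 7]
After 7 (swap(5, 6)): [1, 0, 8, 6, 3, 4, 2, 5, 9, 7]
After 8 (rotate_left(4, 6, k=2)): [1, 0, 8, 6, 2, 3, 4, 5, 9, 7]
After 9 (swap(2, 4)): [1, 0, 2, 6, 8, 3, 4, 5, 9, 7]
After 10 (swap(4, 3)): [1, 0, 2, 8, 6, 3, 4, 5, 9, 7]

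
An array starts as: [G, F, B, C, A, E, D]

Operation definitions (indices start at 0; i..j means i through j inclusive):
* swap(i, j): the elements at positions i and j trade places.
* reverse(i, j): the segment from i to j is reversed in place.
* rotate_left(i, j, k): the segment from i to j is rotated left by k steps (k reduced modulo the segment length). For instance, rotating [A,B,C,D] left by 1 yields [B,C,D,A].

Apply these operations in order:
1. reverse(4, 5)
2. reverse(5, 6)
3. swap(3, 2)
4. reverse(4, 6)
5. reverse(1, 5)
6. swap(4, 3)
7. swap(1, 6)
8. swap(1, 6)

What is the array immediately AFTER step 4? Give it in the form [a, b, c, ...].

Answer: [G, F, C, B, A, D, E]

Derivation:
After 1 (reverse(4, 5)): [G, F, B, C, E, A, D]
After 2 (reverse(5, 6)): [G, F, B, C, E, D, A]
After 3 (swap(3, 2)): [G, F, C, B, E, D, A]
After 4 (reverse(4, 6)): [G, F, C, B, A, D, E]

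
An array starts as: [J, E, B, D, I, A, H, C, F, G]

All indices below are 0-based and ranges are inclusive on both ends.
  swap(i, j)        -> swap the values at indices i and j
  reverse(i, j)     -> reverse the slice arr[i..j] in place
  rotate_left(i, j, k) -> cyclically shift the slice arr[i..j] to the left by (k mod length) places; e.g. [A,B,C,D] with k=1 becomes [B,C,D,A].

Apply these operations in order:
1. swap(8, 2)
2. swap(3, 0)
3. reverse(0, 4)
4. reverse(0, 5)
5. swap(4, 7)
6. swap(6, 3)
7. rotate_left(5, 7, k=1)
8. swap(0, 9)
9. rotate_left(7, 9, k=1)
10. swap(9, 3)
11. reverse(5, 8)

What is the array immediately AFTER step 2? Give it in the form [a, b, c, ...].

After 1 (swap(8, 2)): [J, E, F, D, I, A, H, C, B, G]
After 2 (swap(3, 0)): [D, E, F, J, I, A, H, C, B, G]

Answer: [D, E, F, J, I, A, H, C, B, G]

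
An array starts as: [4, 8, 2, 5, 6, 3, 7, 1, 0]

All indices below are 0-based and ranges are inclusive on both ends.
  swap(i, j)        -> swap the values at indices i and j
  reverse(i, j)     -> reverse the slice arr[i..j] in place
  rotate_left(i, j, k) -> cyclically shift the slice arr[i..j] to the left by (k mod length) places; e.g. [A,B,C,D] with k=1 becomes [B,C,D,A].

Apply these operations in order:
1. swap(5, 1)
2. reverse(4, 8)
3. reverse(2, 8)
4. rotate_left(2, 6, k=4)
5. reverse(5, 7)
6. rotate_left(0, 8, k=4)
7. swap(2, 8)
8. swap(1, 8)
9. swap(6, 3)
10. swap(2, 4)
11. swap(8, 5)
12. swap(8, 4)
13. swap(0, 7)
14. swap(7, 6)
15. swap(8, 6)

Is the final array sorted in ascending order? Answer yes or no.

After 1 (swap(5, 1)): [4, 3, 2, 5, 6, 8, 7, 1, 0]
After 2 (reverse(4, 8)): [4, 3, 2, 5, 0, 1, 7, 8, 6]
After 3 (reverse(2, 8)): [4, 3, 6, 8, 7, 1, 0, 5, 2]
After 4 (rotate_left(2, 6, k=4)): [4, 3, 0, 6, 8, 7, 1, 5, 2]
After 5 (reverse(5, 7)): [4, 3, 0, 6, 8, 5, 1, 7, 2]
After 6 (rotate_left(0, 8, k=4)): [8, 5, 1, 7, 2, 4, 3, 0, 6]
After 7 (swap(2, 8)): [8, 5, 6, 7, 2, 4, 3, 0, 1]
After 8 (swap(1, 8)): [8, 1, 6, 7, 2, 4, 3, 0, 5]
After 9 (swap(6, 3)): [8, 1, 6, 3, 2, 4, 7, 0, 5]
After 10 (swap(2, 4)): [8, 1, 2, 3, 6, 4, 7, 0, 5]
After 11 (swap(8, 5)): [8, 1, 2, 3, 6, 5, 7, 0, 4]
After 12 (swap(8, 4)): [8, 1, 2, 3, 4, 5, 7, 0, 6]
After 13 (swap(0, 7)): [0, 1, 2, 3, 4, 5, 7, 8, 6]
After 14 (swap(7, 6)): [0, 1, 2, 3, 4, 5, 8, 7, 6]
After 15 (swap(8, 6)): [0, 1, 2, 3, 4, 5, 6, 7, 8]

Answer: yes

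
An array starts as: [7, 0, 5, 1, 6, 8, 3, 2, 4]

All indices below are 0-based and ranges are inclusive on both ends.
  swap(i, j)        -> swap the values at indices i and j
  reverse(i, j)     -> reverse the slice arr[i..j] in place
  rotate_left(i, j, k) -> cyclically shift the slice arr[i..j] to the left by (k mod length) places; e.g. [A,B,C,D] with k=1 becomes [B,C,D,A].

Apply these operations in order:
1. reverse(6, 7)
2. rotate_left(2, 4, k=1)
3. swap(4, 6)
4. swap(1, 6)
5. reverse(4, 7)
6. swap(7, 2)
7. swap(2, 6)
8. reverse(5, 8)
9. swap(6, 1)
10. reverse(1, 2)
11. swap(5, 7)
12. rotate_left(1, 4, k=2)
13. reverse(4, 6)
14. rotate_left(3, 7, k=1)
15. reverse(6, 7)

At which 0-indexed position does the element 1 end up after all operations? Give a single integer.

After 1 (reverse(6, 7)): [7, 0, 5, 1, 6, 8, 2, 3, 4]
After 2 (rotate_left(2, 4, k=1)): [7, 0, 1, 6, 5, 8, 2, 3, 4]
After 3 (swap(4, 6)): [7, 0, 1, 6, 2, 8, 5, 3, 4]
After 4 (swap(1, 6)): [7, 5, 1, 6, 2, 8, 0, 3, 4]
After 5 (reverse(4, 7)): [7, 5, 1, 6, 3, 0, 8, 2, 4]
After 6 (swap(7, 2)): [7, 5, 2, 6, 3, 0, 8, 1, 4]
After 7 (swap(2, 6)): [7, 5, 8, 6, 3, 0, 2, 1, 4]
After 8 (reverse(5, 8)): [7, 5, 8, 6, 3, 4, 1, 2, 0]
After 9 (swap(6, 1)): [7, 1, 8, 6, 3, 4, 5, 2, 0]
After 10 (reverse(1, 2)): [7, 8, 1, 6, 3, 4, 5, 2, 0]
After 11 (swap(5, 7)): [7, 8, 1, 6, 3, 2, 5, 4, 0]
After 12 (rotate_left(1, 4, k=2)): [7, 6, 3, 8, 1, 2, 5, 4, 0]
After 13 (reverse(4, 6)): [7, 6, 3, 8, 5, 2, 1, 4, 0]
After 14 (rotate_left(3, 7, k=1)): [7, 6, 3, 5, 2, 1, 4, 8, 0]
After 15 (reverse(6, 7)): [7, 6, 3, 5, 2, 1, 8, 4, 0]

Answer: 5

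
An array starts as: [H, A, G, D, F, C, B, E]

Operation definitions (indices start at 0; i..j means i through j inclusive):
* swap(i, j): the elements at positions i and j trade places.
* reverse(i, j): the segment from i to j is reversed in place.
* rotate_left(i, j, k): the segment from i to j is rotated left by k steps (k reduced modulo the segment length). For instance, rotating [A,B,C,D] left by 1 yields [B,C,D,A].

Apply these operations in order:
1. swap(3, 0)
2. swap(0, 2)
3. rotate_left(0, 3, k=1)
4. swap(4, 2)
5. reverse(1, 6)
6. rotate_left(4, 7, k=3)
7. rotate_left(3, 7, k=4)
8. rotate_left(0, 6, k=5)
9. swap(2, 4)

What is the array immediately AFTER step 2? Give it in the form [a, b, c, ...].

After 1 (swap(3, 0)): [D, A, G, H, F, C, B, E]
After 2 (swap(0, 2)): [G, A, D, H, F, C, B, E]

Answer: [G, A, D, H, F, C, B, E]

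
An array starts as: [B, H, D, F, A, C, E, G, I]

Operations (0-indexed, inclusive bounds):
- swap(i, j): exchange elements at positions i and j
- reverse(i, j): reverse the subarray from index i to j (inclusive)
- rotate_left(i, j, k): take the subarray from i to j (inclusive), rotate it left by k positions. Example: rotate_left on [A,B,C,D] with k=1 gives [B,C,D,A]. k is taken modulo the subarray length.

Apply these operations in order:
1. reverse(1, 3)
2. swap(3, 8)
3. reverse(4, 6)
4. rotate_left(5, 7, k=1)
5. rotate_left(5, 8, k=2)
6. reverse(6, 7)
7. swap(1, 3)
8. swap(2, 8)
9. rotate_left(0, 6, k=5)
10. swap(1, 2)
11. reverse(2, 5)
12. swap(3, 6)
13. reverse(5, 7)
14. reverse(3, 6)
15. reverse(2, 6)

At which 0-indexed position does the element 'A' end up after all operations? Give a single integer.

Answer: 7

Derivation:
After 1 (reverse(1, 3)): [B, F, D, H, A, C, E, G, I]
After 2 (swap(3, 8)): [B, F, D, I, A, C, E, G, H]
After 3 (reverse(4, 6)): [B, F, D, I, E, C, A, G, H]
After 4 (rotate_left(5, 7, k=1)): [B, F, D, I, E, A, G, C, H]
After 5 (rotate_left(5, 8, k=2)): [B, F, D, I, E, C, H, A, G]
After 6 (reverse(6, 7)): [B, F, D, I, E, C, A, H, G]
After 7 (swap(1, 3)): [B, I, D, F, E, C, A, H, G]
After 8 (swap(2, 8)): [B, I, G, F, E, C, A, H, D]
After 9 (rotate_left(0, 6, k=5)): [C, A, B, I, G, F, E, H, D]
After 10 (swap(1, 2)): [C, B, A, I, G, F, E, H, D]
After 11 (reverse(2, 5)): [C, B, F, G, I, A, E, H, D]
After 12 (swap(3, 6)): [C, B, F, E, I, A, G, H, D]
After 13 (reverse(5, 7)): [C, B, F, E, I, H, G, A, D]
After 14 (reverse(3, 6)): [C, B, F, G, H, I, E, A, D]
After 15 (reverse(2, 6)): [C, B, E, I, H, G, F, A, D]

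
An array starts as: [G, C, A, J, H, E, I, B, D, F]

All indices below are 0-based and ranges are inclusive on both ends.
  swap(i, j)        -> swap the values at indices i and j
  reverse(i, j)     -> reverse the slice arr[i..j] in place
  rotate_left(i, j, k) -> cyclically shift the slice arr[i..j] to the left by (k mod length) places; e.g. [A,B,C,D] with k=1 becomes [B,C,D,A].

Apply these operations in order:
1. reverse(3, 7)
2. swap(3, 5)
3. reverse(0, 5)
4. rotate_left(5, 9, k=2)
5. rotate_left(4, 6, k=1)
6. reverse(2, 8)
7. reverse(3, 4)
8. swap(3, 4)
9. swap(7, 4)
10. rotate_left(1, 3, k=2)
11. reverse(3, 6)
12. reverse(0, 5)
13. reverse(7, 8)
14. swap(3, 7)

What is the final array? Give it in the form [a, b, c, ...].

Answer: [A, D, J, E, F, B, G, I, C, H]

Derivation:
After 1 (reverse(3, 7)): [G, C, A, B, I, E, H, J, D, F]
After 2 (swap(3, 5)): [G, C, A, E, I, B, H, J, D, F]
After 3 (reverse(0, 5)): [B, I, E, A, C, G, H, J, D, F]
After 4 (rotate_left(5, 9, k=2)): [B, I, E, A, C, J, D, F, G, H]
After 5 (rotate_left(4, 6, k=1)): [B, I, E, A, J, D, C, F, G, H]
After 6 (reverse(2, 8)): [B, I, G, F, C, D, J, A, E, H]
After 7 (reverse(3, 4)): [B, I, G, C, F, D, J, A, E, H]
After 8 (swap(3, 4)): [B, I, G, F, C, D, J, A, E, H]
After 9 (swap(7, 4)): [B, I, G, F, A, D, J, C, E, H]
After 10 (rotate_left(1, 3, k=2)): [B, F, I, G, A, D, J, C, E, H]
After 11 (reverse(3, 6)): [B, F, I, J, D, A, G, C, E, H]
After 12 (reverse(0, 5)): [A, D, J, I, F, B, G, C, E, H]
After 13 (reverse(7, 8)): [A, D, J, I, F, B, G, E, C, H]
After 14 (swap(3, 7)): [A, D, J, E, F, B, G, I, C, H]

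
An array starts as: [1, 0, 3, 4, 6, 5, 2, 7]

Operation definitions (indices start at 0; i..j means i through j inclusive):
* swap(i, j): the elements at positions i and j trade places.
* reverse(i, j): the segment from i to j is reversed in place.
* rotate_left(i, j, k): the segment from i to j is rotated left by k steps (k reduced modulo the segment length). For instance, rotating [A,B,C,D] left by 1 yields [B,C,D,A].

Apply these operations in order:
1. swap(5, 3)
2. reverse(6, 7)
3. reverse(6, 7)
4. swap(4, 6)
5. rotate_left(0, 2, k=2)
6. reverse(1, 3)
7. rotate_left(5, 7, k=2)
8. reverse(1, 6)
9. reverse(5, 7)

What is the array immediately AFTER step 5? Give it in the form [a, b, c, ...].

Answer: [3, 1, 0, 5, 2, 4, 6, 7]

Derivation:
After 1 (swap(5, 3)): [1, 0, 3, 5, 6, 4, 2, 7]
After 2 (reverse(6, 7)): [1, 0, 3, 5, 6, 4, 7, 2]
After 3 (reverse(6, 7)): [1, 0, 3, 5, 6, 4, 2, 7]
After 4 (swap(4, 6)): [1, 0, 3, 5, 2, 4, 6, 7]
After 5 (rotate_left(0, 2, k=2)): [3, 1, 0, 5, 2, 4, 6, 7]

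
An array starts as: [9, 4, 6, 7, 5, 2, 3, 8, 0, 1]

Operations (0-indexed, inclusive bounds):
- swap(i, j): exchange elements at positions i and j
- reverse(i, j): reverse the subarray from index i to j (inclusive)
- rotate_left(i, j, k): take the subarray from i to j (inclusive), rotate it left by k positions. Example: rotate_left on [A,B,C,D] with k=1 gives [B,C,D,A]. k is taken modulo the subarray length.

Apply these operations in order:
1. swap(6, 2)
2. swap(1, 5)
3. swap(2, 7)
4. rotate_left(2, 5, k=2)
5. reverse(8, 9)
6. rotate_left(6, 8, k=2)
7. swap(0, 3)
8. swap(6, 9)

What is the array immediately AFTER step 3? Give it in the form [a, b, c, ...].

Answer: [9, 2, 8, 7, 5, 4, 6, 3, 0, 1]

Derivation:
After 1 (swap(6, 2)): [9, 4, 3, 7, 5, 2, 6, 8, 0, 1]
After 2 (swap(1, 5)): [9, 2, 3, 7, 5, 4, 6, 8, 0, 1]
After 3 (swap(2, 7)): [9, 2, 8, 7, 5, 4, 6, 3, 0, 1]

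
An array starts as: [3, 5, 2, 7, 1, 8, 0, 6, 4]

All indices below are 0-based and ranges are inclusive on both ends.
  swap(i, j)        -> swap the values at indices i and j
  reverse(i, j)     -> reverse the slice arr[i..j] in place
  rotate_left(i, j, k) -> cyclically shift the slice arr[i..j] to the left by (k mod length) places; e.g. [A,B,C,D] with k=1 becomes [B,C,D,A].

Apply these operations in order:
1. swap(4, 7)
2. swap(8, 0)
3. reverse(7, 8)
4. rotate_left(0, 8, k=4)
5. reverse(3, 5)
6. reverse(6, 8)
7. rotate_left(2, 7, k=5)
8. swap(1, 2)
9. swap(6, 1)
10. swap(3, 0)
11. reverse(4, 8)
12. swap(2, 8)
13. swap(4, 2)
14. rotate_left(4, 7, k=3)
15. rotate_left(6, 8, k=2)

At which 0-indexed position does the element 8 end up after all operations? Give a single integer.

Answer: 6

Derivation:
After 1 (swap(4, 7)): [3, 5, 2, 7, 6, 8, 0, 1, 4]
After 2 (swap(8, 0)): [4, 5, 2, 7, 6, 8, 0, 1, 3]
After 3 (reverse(7, 8)): [4, 5, 2, 7, 6, 8, 0, 3, 1]
After 4 (rotate_left(0, 8, k=4)): [6, 8, 0, 3, 1, 4, 5, 2, 7]
After 5 (reverse(3, 5)): [6, 8, 0, 4, 1, 3, 5, 2, 7]
After 6 (reverse(6, 8)): [6, 8, 0, 4, 1, 3, 7, 2, 5]
After 7 (rotate_left(2, 7, k=5)): [6, 8, 2, 0, 4, 1, 3, 7, 5]
After 8 (swap(1, 2)): [6, 2, 8, 0, 4, 1, 3, 7, 5]
After 9 (swap(6, 1)): [6, 3, 8, 0, 4, 1, 2, 7, 5]
After 10 (swap(3, 0)): [0, 3, 8, 6, 4, 1, 2, 7, 5]
After 11 (reverse(4, 8)): [0, 3, 8, 6, 5, 7, 2, 1, 4]
After 12 (swap(2, 8)): [0, 3, 4, 6, 5, 7, 2, 1, 8]
After 13 (swap(4, 2)): [0, 3, 5, 6, 4, 7, 2, 1, 8]
After 14 (rotate_left(4, 7, k=3)): [0, 3, 5, 6, 1, 4, 7, 2, 8]
After 15 (rotate_left(6, 8, k=2)): [0, 3, 5, 6, 1, 4, 8, 7, 2]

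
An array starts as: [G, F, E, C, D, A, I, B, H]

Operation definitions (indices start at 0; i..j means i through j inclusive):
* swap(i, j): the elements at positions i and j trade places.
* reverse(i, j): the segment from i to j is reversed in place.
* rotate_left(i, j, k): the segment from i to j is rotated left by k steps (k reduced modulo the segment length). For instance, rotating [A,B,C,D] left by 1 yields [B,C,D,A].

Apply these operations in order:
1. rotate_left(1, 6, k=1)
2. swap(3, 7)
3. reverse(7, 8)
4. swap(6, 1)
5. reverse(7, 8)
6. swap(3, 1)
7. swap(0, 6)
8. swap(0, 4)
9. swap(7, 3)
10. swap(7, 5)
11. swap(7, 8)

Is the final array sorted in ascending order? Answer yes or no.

Answer: yes

Derivation:
After 1 (rotate_left(1, 6, k=1)): [G, E, C, D, A, I, F, B, H]
After 2 (swap(3, 7)): [G, E, C, B, A, I, F, D, H]
After 3 (reverse(7, 8)): [G, E, C, B, A, I, F, H, D]
After 4 (swap(6, 1)): [G, F, C, B, A, I, E, H, D]
After 5 (reverse(7, 8)): [G, F, C, B, A, I, E, D, H]
After 6 (swap(3, 1)): [G, B, C, F, A, I, E, D, H]
After 7 (swap(0, 6)): [E, B, C, F, A, I, G, D, H]
After 8 (swap(0, 4)): [A, B, C, F, E, I, G, D, H]
After 9 (swap(7, 3)): [A, B, C, D, E, I, G, F, H]
After 10 (swap(7, 5)): [A, B, C, D, E, F, G, I, H]
After 11 (swap(7, 8)): [A, B, C, D, E, F, G, H, I]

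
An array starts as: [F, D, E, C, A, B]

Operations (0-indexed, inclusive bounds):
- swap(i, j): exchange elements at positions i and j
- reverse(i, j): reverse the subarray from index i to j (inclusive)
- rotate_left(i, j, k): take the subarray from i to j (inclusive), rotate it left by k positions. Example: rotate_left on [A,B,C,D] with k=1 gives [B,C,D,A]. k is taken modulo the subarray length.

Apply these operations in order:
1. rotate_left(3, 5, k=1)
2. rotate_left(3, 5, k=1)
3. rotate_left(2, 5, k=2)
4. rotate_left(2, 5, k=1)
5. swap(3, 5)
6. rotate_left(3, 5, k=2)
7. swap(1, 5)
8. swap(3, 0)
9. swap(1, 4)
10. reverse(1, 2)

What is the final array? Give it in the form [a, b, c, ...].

Answer: [E, A, C, F, B, D]

Derivation:
After 1 (rotate_left(3, 5, k=1)): [F, D, E, A, B, C]
After 2 (rotate_left(3, 5, k=1)): [F, D, E, B, C, A]
After 3 (rotate_left(2, 5, k=2)): [F, D, C, A, E, B]
After 4 (rotate_left(2, 5, k=1)): [F, D, A, E, B, C]
After 5 (swap(3, 5)): [F, D, A, C, B, E]
After 6 (rotate_left(3, 5, k=2)): [F, D, A, E, C, B]
After 7 (swap(1, 5)): [F, B, A, E, C, D]
After 8 (swap(3, 0)): [E, B, A, F, C, D]
After 9 (swap(1, 4)): [E, C, A, F, B, D]
After 10 (reverse(1, 2)): [E, A, C, F, B, D]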